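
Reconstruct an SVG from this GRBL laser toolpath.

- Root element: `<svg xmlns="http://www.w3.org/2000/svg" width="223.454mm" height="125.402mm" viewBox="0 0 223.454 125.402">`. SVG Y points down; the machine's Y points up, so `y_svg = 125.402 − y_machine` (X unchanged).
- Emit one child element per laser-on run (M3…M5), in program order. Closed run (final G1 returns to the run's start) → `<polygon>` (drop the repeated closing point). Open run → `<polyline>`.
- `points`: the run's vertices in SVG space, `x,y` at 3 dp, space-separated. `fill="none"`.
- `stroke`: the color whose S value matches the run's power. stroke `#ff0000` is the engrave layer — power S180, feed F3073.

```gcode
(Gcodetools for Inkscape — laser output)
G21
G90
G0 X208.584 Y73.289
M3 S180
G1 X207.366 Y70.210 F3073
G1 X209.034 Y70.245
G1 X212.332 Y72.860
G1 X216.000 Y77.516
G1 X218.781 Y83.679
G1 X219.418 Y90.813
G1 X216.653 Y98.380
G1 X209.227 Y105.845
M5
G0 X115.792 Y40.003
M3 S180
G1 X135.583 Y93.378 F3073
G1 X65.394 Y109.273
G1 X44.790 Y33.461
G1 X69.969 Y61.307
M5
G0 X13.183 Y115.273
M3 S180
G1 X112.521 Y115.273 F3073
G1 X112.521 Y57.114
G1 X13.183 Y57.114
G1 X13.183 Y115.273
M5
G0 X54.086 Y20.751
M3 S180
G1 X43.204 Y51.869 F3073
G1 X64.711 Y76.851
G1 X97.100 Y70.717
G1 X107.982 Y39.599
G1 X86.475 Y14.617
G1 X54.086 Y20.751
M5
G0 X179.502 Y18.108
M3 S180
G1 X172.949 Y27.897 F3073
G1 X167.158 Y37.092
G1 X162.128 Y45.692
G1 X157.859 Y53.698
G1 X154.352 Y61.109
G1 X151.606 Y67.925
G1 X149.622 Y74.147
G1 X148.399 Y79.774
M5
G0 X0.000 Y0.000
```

<svg xmlns="http://www.w3.org/2000/svg" width="223.454mm" height="125.402mm" viewBox="0 0 223.454 125.402">
  <polyline points="208.584,52.113 207.366,55.192 209.034,55.157 212.332,52.542 216.000,47.886 218.781,41.723 219.418,34.589 216.653,27.022 209.227,19.557" fill="none" stroke="#ff0000"/>
  <polyline points="115.792,85.399 135.583,32.024 65.394,16.129 44.790,91.941 69.969,64.095" fill="none" stroke="#ff0000"/>
  <polygon points="13.183,10.129 112.521,10.129 112.521,68.288 13.183,68.288" fill="none" stroke="#ff0000"/>
  <polygon points="54.086,104.651 43.204,73.533 64.711,48.551 97.100,54.685 107.982,85.803 86.475,110.785" fill="none" stroke="#ff0000"/>
  <polyline points="179.502,107.294 172.949,97.505 167.158,88.310 162.128,79.710 157.859,71.704 154.352,64.293 151.606,57.477 149.622,51.255 148.399,45.628" fill="none" stroke="#ff0000"/>
</svg>

Machine Y-up, SVG Y-down with viewBox height 125.402, so y_svg = 125.402 − y_machine; X carries over. Every run uses S180, so all elements get stroke `#ff0000` (engrave).

Run 1: The run is open, so emit a `<polyline>` with points (Y-flipped): 208.584,52.113 207.366,55.192 209.034,55.157 212.332,52.542 216.000,47.886 218.781,41.723 219.418,34.589 216.653,27.022 209.227,19.557.

Run 2: The run is open, so emit a `<polyline>` with points (Y-flipped): 115.792,85.399 135.583,32.024 65.394,16.129 44.790,91.941 69.969,64.095.

Run 3: The run returns to its start, so emit a `<polygon>` with points (Y-flipped): 13.183,10.129 112.521,10.129 112.521,68.288 13.183,68.288.

Run 4: The run returns to its start, so emit a `<polygon>` with points (Y-flipped): 54.086,104.651 43.204,73.533 64.711,48.551 97.100,54.685 107.982,85.803 86.475,110.785.

Run 5: The run is open, so emit a `<polyline>` with points (Y-flipped): 179.502,107.294 172.949,97.505 167.158,88.310 162.128,79.710 157.859,71.704 154.352,64.293 151.606,57.477 149.622,51.255 148.399,45.628.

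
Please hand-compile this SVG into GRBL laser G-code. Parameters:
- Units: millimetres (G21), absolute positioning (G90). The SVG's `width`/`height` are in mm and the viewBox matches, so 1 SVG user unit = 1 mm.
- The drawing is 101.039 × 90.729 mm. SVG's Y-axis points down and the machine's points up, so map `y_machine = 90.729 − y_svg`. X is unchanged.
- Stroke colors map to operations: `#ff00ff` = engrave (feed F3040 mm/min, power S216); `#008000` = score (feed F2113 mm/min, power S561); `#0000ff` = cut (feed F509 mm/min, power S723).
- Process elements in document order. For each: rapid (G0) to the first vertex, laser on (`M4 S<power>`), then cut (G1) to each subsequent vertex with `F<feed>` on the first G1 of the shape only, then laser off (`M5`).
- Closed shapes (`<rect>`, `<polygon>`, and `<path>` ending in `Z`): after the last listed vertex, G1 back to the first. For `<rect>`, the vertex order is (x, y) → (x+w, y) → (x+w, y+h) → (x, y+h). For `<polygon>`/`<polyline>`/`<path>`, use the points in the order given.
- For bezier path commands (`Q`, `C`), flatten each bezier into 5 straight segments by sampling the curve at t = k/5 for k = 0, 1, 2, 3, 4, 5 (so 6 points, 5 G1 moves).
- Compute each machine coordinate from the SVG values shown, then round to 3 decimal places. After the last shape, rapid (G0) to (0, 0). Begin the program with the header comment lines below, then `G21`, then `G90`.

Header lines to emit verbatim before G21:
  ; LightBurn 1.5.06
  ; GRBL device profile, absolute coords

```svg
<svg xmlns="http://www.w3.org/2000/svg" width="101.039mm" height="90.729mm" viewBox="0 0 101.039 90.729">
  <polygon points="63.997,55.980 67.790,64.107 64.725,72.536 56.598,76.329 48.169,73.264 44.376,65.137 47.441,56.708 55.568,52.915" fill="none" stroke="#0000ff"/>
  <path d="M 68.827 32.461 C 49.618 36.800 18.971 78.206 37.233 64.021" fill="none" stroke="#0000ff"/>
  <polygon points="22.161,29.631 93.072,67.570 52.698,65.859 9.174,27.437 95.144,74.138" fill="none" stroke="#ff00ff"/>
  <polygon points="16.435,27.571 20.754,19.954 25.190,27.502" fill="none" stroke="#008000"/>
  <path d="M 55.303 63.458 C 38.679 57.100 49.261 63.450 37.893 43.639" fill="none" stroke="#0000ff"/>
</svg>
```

1 u = 1 mm; y_m = 90.729 − y.

[1] `<polygon>` regular polygon, #0000ff→cut S723 F509: (63.997,34.749) → (67.790,26.622) → (64.725,18.193) → (56.598,14.400) → (48.169,17.465) → (44.376,25.592) → (47.441,34.021) → (55.568,37.814) → (63.997,34.749) (closed)

[2] `<path>` cubic bezier, #0000ff→cut S723 F509: (68.827,58.268) → (56.412,51.958) → (44.148,41.199) → (34.933,30.440) → (31.662,24.127) → (37.233,26.708)

[3] `<polygon>` closed polygon, #ff00ff→engrave S216 F3040: (22.161,61.098) → (93.072,23.159) → (52.698,24.870) → (9.174,63.292) → (95.144,16.591) → (22.161,61.098) (closed)

[4] `<polygon>` regular polygon, #008000→score S561 F2113: (16.435,63.158) → (20.754,70.775) → (25.190,63.227) → (16.435,63.158) (closed)

[5] `<path>` cubic bezier, #0000ff→cut S723 F509: (55.303,27.271) → (48.200,29.872) → (45.267,31.288) → (44.145,33.386) → (42.473,38.032) → (37.893,47.090)

; LightBurn 1.5.06
; GRBL device profile, absolute coords
G21
G90
G0 X63.997 Y34.749
M4 S723
G1 X67.790 Y26.622 F509
G1 X64.725 Y18.193
G1 X56.598 Y14.400
G1 X48.169 Y17.465
G1 X44.376 Y25.592
G1 X47.441 Y34.021
G1 X55.568 Y37.814
G1 X63.997 Y34.749
M5
G0 X68.827 Y58.268
M4 S723
G1 X56.412 Y51.958 F509
G1 X44.148 Y41.199
G1 X34.933 Y30.440
G1 X31.662 Y24.127
G1 X37.233 Y26.708
M5
G0 X22.161 Y61.098
M4 S216
G1 X93.072 Y23.159 F3040
G1 X52.698 Y24.870
G1 X9.174 Y63.292
G1 X95.144 Y16.591
G1 X22.161 Y61.098
M5
G0 X16.435 Y63.158
M4 S561
G1 X20.754 Y70.775 F2113
G1 X25.190 Y63.227
G1 X16.435 Y63.158
M5
G0 X55.303 Y27.271
M4 S723
G1 X48.200 Y29.872 F509
G1 X45.267 Y31.288
G1 X44.145 Y33.386
G1 X42.473 Y38.032
G1 X37.893 Y47.090
M5
G0 X0.000 Y0.000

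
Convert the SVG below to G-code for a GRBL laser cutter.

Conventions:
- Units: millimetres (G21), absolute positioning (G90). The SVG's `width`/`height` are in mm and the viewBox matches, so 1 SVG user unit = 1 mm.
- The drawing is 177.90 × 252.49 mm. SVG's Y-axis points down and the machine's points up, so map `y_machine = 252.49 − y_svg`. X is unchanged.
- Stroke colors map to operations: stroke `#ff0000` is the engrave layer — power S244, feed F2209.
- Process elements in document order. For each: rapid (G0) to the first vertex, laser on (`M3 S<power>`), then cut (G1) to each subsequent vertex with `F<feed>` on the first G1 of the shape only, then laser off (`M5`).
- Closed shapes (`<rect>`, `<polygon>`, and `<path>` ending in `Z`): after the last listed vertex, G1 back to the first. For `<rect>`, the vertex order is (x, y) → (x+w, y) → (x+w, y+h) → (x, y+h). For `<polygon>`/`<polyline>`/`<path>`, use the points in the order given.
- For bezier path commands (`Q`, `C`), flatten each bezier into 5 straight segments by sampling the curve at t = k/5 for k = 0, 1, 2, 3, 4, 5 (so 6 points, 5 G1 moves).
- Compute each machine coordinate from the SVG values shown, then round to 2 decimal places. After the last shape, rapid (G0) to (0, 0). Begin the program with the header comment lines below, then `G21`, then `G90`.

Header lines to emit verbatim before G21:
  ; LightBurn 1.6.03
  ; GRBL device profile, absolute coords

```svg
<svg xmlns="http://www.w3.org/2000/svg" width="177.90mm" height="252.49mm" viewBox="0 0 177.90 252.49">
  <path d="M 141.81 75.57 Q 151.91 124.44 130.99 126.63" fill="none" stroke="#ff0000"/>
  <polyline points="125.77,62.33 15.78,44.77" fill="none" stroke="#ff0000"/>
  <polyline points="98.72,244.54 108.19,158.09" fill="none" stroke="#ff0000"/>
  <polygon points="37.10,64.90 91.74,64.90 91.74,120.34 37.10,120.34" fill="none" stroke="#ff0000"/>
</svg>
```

; LightBurn 1.6.03
; GRBL device profile, absolute coords
G21
G90
G0 X141.81 Y176.92
M3 S244
G1 X144.61 Y159.24 F2209
G1 X144.93 Y145.29
G1 X142.76 Y135.08
G1 X138.12 Y128.60
G1 X130.99 Y125.86
M5
G0 X125.77 Y190.16
M3 S244
G1 X15.78 Y207.72 F2209
M5
G0 X98.72 Y7.95
M3 S244
G1 X108.19 Y94.40 F2209
M5
G0 X37.10 Y187.59
M3 S244
G1 X91.74 Y187.59 F2209
G1 X91.74 Y132.15
G1 X37.10 Y132.15
G1 X37.10 Y187.59
M5
G0 X0.00 Y0.00

1 u = 1 mm; y_m = 252.49 − y.

[1] `<path>` quadratic bezier, #ff0000→engrave S244 F2209: (141.81,176.92) → (144.61,159.24) → (144.93,145.29) → (142.76,135.08) → (138.12,128.60) → (130.99,125.86)

[2] `<polyline>` line segment, #ff0000→engrave S244 F2209: (125.77,190.16) → (15.78,207.72)

[3] `<polyline>` line segment, #ff0000→engrave S244 F2209: (98.72,7.95) → (108.19,94.40)

[4] `<polygon>` rectangle, #ff0000→engrave S244 F2209: (37.10,187.59) → (91.74,187.59) → (91.74,132.15) → (37.10,132.15) → (37.10,187.59) (closed)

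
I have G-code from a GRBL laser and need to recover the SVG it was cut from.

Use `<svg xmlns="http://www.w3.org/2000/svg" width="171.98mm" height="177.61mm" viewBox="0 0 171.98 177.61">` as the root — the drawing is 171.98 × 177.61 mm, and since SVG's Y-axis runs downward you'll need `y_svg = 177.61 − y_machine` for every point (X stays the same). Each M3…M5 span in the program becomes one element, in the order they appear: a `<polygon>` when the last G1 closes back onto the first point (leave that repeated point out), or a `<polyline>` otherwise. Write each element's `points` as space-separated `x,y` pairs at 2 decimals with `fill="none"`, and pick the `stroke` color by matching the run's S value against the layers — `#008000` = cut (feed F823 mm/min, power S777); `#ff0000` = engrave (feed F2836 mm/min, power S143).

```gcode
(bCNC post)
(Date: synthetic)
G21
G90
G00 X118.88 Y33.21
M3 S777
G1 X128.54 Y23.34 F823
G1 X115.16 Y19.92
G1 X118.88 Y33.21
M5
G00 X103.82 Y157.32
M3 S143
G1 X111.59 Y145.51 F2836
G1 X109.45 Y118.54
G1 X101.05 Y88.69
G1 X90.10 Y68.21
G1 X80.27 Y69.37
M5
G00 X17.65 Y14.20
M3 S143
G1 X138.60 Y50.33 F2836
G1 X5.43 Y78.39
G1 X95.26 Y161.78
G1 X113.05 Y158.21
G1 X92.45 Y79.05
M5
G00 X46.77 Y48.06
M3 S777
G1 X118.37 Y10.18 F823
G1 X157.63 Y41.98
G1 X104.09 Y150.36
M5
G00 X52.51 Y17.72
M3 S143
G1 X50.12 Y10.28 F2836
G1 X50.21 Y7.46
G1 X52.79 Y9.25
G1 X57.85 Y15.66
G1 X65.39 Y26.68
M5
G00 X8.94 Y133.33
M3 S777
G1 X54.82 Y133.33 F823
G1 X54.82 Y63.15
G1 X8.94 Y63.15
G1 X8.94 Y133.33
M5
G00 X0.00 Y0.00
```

Machine Y-up, SVG Y-down with viewBox height 177.61, so y_svg = 177.61 − y_machine; X carries over.

Run 1: power S777 maps to stroke `#008000` (cut). The run returns to its start, so emit a `<polygon>` with points (Y-flipped): 118.88,144.40 128.54,154.27 115.16,157.69.

Run 2: S143 ⇒ engrave layer `#ff0000`. The run is open, so emit a `<polyline>` with points (Y-flipped): 103.82,20.29 111.59,32.10 109.45,59.07 101.05,88.92 90.10,109.40 80.27,108.24.

Run 3: the run's S143 means `#ff0000` (engrave). The run is open, so emit a `<polyline>` with points (Y-flipped): 17.65,163.41 138.60,127.28 5.43,99.22 95.26,15.83 113.05,19.40 92.45,98.56.

Run 4: power S777 maps to stroke `#008000` (cut). The run is open, so emit a `<polyline>` with points (Y-flipped): 46.77,129.55 118.37,167.43 157.63,135.63 104.09,27.25.

Run 5: S143 ⇒ engrave layer `#ff0000`. The run is open, so emit a `<polyline>` with points (Y-flipped): 52.51,159.89 50.12,167.33 50.21,170.15 52.79,168.36 57.85,161.95 65.39,150.93.

Run 6: the run's S777 means `#008000` (cut). The run returns to its start, so emit a `<polygon>` with points (Y-flipped): 8.94,44.28 54.82,44.28 54.82,114.46 8.94,114.46.

<svg xmlns="http://www.w3.org/2000/svg" width="171.98mm" height="177.61mm" viewBox="0 0 171.98 177.61">
  <polygon points="118.88,144.40 128.54,154.27 115.16,157.69" fill="none" stroke="#008000"/>
  <polyline points="103.82,20.29 111.59,32.10 109.45,59.07 101.05,88.92 90.10,109.40 80.27,108.24" fill="none" stroke="#ff0000"/>
  <polyline points="17.65,163.41 138.60,127.28 5.43,99.22 95.26,15.83 113.05,19.40 92.45,98.56" fill="none" stroke="#ff0000"/>
  <polyline points="46.77,129.55 118.37,167.43 157.63,135.63 104.09,27.25" fill="none" stroke="#008000"/>
  <polyline points="52.51,159.89 50.12,167.33 50.21,170.15 52.79,168.36 57.85,161.95 65.39,150.93" fill="none" stroke="#ff0000"/>
  <polygon points="8.94,44.28 54.82,44.28 54.82,114.46 8.94,114.46" fill="none" stroke="#008000"/>
</svg>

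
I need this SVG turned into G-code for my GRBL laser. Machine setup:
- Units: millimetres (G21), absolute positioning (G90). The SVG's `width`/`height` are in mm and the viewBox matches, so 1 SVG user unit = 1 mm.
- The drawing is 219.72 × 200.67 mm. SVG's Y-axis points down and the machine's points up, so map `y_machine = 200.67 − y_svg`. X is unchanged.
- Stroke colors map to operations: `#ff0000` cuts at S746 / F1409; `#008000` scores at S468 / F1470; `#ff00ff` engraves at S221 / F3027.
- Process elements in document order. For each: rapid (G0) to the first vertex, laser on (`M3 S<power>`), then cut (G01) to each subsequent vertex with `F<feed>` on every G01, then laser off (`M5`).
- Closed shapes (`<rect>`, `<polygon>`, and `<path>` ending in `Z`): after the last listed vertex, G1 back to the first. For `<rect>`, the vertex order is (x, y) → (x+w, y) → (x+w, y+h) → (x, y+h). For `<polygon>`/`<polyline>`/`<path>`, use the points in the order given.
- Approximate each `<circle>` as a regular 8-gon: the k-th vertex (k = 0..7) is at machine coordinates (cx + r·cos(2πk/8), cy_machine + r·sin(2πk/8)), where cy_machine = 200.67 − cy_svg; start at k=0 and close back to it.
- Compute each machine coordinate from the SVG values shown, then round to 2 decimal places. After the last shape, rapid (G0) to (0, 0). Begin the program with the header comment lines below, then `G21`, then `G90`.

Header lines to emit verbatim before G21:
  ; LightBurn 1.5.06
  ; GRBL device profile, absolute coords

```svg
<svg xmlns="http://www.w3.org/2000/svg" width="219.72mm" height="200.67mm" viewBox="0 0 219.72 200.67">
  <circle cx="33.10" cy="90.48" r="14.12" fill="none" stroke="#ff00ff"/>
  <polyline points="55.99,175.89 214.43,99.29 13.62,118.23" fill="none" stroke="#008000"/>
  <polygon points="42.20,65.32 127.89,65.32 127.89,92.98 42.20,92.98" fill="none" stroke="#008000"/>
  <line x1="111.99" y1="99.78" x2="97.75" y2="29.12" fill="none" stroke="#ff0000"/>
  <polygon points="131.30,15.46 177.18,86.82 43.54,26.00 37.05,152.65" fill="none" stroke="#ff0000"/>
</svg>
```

1 u = 1 mm; y_m = 200.67 − y.

[1] `<circle>` circle, #ff00ff→engrave S221 F3027: (47.22,110.19) → (43.08,120.17) → (33.10,124.31) → (23.12,120.17) → (18.98,110.19) → (23.12,100.21) → (33.10,96.07) → (43.08,100.21) → (47.22,110.19) (closed)

[2] `<polyline>` open polyline, #008000→score S468 F1470: (55.99,24.78) → (214.43,101.38) → (13.62,82.44)

[3] `<polygon>` rectangle, #008000→score S468 F1470: (42.20,135.35) → (127.89,135.35) → (127.89,107.69) → (42.20,107.69) → (42.20,135.35) (closed)

[4] `<line>` line segment, #ff0000→cut S746 F1409: (111.99,100.89) → (97.75,171.55)

[5] `<polygon>` closed polygon, #ff0000→cut S746 F1409: (131.30,185.21) → (177.18,113.85) → (43.54,174.67) → (37.05,48.02) → (131.30,185.21) (closed)

; LightBurn 1.5.06
; GRBL device profile, absolute coords
G21
G90
G0 X47.22 Y110.19
M3 S221
G01 X43.08 Y120.17 F3027
G01 X33.10 Y124.31 F3027
G01 X23.12 Y120.17 F3027
G01 X18.98 Y110.19 F3027
G01 X23.12 Y100.21 F3027
G01 X33.10 Y96.07 F3027
G01 X43.08 Y100.21 F3027
G01 X47.22 Y110.19 F3027
M5
G0 X55.99 Y24.78
M3 S468
G01 X214.43 Y101.38 F1470
G01 X13.62 Y82.44 F1470
M5
G0 X42.20 Y135.35
M3 S468
G01 X127.89 Y135.35 F1470
G01 X127.89 Y107.69 F1470
G01 X42.20 Y107.69 F1470
G01 X42.20 Y135.35 F1470
M5
G0 X111.99 Y100.89
M3 S746
G01 X97.75 Y171.55 F1409
M5
G0 X131.30 Y185.21
M3 S746
G01 X177.18 Y113.85 F1409
G01 X43.54 Y174.67 F1409
G01 X37.05 Y48.02 F1409
G01 X131.30 Y185.21 F1409
M5
G0 X0.00 Y0.00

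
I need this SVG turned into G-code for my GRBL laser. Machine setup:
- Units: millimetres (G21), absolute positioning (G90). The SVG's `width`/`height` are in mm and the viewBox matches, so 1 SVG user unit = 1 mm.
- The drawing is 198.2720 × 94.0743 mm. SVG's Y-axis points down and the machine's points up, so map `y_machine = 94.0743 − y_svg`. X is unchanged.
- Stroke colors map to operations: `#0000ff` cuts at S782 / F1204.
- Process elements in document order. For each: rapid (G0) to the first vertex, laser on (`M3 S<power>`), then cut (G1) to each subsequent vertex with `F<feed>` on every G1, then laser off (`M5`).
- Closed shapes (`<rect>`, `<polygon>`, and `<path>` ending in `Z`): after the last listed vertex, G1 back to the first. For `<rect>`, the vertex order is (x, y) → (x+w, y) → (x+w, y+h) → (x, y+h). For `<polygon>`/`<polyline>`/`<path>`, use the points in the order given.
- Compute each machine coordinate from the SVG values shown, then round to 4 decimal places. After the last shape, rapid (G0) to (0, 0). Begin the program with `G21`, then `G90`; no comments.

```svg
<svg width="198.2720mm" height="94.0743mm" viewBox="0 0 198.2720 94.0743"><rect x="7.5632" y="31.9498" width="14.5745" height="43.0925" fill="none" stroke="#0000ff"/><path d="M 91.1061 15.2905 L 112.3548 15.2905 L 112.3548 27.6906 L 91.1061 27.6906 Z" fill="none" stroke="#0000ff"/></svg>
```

viewBox `0 0 198.2720 94.0743` with mm width/height → 1 unit = 1 mm. Flip: y_m = 94.0743 − y_svg.

**Shape 1** — `<rect>` rectangle, stroke `#0000ff` → cut (S782, F1204). Machine vertices: (7.5632,62.1245) → (22.1377,62.1245) → (22.1377,19.0320) → (7.5632,19.0320) → (7.5632,62.1245). Closed: final G1 returns to the first vertex.

**Shape 2** — `<path>` rectangle, stroke `#0000ff` → cut (S782, F1204). Machine vertices: (91.1061,78.7838) → (112.3548,78.7838) → (112.3548,66.3837) → (91.1061,66.3837) → (91.1061,78.7838). Closed: final G1 returns to the first vertex.

G21
G90
G0 X7.5632 Y62.1245
M3 S782
G1 X22.1377 Y62.1245 F1204
G1 X22.1377 Y19.0320 F1204
G1 X7.5632 Y19.0320 F1204
G1 X7.5632 Y62.1245 F1204
M5
G0 X91.1061 Y78.7838
M3 S782
G1 X112.3548 Y78.7838 F1204
G1 X112.3548 Y66.3837 F1204
G1 X91.1061 Y66.3837 F1204
G1 X91.1061 Y78.7838 F1204
M5
G0 X0.0000 Y0.0000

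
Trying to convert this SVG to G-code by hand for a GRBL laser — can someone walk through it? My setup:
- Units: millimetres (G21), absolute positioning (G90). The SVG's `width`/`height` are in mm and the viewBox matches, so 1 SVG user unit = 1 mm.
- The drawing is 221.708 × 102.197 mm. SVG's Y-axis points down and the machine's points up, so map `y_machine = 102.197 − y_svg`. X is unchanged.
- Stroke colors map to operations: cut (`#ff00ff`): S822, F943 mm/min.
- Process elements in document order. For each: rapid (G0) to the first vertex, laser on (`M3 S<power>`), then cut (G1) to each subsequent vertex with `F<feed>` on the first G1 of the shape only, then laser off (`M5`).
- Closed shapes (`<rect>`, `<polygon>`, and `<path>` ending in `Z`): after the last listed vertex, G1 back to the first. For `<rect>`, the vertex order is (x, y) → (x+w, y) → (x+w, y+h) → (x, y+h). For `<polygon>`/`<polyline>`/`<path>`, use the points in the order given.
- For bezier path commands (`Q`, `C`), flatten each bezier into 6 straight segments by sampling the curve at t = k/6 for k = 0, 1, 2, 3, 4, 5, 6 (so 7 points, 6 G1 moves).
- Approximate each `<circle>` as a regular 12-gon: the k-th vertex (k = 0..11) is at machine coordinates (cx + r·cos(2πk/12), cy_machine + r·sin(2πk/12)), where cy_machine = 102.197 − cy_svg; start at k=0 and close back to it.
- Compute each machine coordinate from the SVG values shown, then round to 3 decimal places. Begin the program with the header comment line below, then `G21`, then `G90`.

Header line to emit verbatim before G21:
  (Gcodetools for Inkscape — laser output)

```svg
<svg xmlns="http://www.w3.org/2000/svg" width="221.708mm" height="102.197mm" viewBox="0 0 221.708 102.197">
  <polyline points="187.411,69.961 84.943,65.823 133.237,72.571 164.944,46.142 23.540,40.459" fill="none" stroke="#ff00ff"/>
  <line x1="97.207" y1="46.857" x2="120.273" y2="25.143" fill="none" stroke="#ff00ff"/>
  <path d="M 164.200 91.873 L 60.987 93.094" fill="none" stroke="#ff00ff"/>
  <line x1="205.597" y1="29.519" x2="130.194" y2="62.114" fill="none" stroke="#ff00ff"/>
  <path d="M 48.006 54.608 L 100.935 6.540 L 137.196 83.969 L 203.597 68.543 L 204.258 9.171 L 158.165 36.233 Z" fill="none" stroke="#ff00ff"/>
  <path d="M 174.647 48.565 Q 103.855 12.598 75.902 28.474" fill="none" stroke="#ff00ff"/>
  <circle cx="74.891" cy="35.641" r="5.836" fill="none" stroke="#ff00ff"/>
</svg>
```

Since the viewBox matches the mm dimensions, user units are millimetres directly. The only transform is the Y-flip y_m = 102.197 − y_svg.

Shape 1 is a open polyline drawn with `<polyline>`. Its stroke #ff00ff means cut at S822, F943. After flipping Y the toolpath is (187.411,32.236) → (84.943,36.374) → (133.237,29.626) → (164.944,56.055) → (23.540,61.738).

Shape 2 is a line segment drawn with `<line>`. Its stroke #ff00ff means cut at S822, F943. After flipping Y the toolpath is (97.207,55.340) → (120.273,77.054).

Shape 3 is a line segment drawn with `<path>`. Its stroke #ff00ff means cut at S822, F943. After flipping Y the toolpath is (164.200,10.324) → (60.987,9.103).

Shape 4 is a line segment drawn with `<line>`. Its stroke #ff00ff means cut at S822, F943. After flipping Y the toolpath is (205.597,72.678) → (130.194,40.083).

Shape 5 is a closed polygon drawn with `<path>`. Its stroke #ff00ff means cut at S822, F943. After flipping Y the toolpath is (48.006,47.589) → (100.935,95.657) → (137.196,18.228) → (203.597,33.654) → (204.258,93.026) → (158.165,65.964) → (48.006,47.589), returning to the start.

Shape 6 is a quadratic bezier drawn with `<path>`. Its stroke #ff00ff means cut at S822, F943. After flipping Y the toolpath is (174.647,53.632) → (152.240,64.181) → (132.212,71.850) → (114.565,76.638) → (99.297,78.547) → (86.410,77.575) → (75.902,73.723).

Shape 7 is a circle drawn with `<circle>`. Its stroke #ff00ff means cut at S822, F943. After flipping Y the toolpath is (80.727,66.556) → (79.945,69.474) → (77.809,71.610) → (74.891,72.392) → (71.973,71.610) → (69.837,69.474) → (69.055,66.556) → (69.837,63.638) → (71.973,61.502) → (74.891,60.720) → (77.809,61.502) → (79.945,63.638) → (80.727,66.556), returning to the start.

(Gcodetools for Inkscape — laser output)
G21
G90
G0 X187.411 Y32.236
M3 S822
G1 X84.943 Y36.374 F943
G1 X133.237 Y29.626
G1 X164.944 Y56.055
G1 X23.540 Y61.738
M5
G0 X97.207 Y55.340
M3 S822
G1 X120.273 Y77.054 F943
M5
G0 X164.200 Y10.324
M3 S822
G1 X60.987 Y9.103 F943
M5
G0 X205.597 Y72.678
M3 S822
G1 X130.194 Y40.083 F943
M5
G0 X48.006 Y47.589
M3 S822
G1 X100.935 Y95.657 F943
G1 X137.196 Y18.228
G1 X203.597 Y33.654
G1 X204.258 Y93.026
G1 X158.165 Y65.964
G1 X48.006 Y47.589
M5
G0 X174.647 Y53.632
M3 S822
G1 X152.240 Y64.181 F943
G1 X132.212 Y71.850
G1 X114.565 Y76.638
G1 X99.297 Y78.547
G1 X86.410 Y77.575
G1 X75.902 Y73.723
M5
G0 X80.727 Y66.556
M3 S822
G1 X79.945 Y69.474 F943
G1 X77.809 Y71.610
G1 X74.891 Y72.392
G1 X71.973 Y71.610
G1 X69.837 Y69.474
G1 X69.055 Y66.556
G1 X69.837 Y63.638
G1 X71.973 Y61.502
G1 X74.891 Y60.720
G1 X77.809 Y61.502
G1 X79.945 Y63.638
G1 X80.727 Y66.556
M5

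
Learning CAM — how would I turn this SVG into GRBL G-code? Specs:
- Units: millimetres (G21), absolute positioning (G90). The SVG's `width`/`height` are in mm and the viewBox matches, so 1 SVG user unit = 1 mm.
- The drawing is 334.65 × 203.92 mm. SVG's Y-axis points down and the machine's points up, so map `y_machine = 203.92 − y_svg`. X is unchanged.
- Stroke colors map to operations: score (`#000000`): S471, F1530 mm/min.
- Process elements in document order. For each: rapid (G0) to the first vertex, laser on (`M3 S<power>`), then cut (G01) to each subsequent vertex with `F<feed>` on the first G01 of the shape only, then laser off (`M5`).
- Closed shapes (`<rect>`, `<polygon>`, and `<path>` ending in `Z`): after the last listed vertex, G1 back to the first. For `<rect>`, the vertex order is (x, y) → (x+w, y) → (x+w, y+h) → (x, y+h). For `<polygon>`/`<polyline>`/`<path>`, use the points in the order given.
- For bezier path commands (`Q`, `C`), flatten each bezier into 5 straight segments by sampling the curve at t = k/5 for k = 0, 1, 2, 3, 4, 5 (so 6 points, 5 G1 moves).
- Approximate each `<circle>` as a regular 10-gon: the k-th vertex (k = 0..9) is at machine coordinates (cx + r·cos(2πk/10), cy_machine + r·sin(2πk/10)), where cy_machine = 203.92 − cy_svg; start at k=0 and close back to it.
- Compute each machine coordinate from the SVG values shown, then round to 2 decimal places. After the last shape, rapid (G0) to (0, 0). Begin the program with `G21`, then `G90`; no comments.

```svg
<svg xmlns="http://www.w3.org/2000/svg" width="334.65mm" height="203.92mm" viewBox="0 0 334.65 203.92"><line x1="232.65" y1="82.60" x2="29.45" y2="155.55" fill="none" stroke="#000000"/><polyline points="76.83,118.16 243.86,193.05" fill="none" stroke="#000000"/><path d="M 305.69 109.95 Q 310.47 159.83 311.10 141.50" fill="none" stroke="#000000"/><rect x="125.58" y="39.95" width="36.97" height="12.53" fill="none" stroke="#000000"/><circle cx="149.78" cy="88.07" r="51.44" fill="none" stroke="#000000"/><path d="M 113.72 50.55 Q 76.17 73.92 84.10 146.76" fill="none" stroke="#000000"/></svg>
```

Since the viewBox matches the mm dimensions, user units are millimetres directly. The only transform is the Y-flip y_m = 203.92 − y_svg.

Shape 1 is a line segment drawn with `<line>`. Its stroke #000000 means score at S471, F1530. After flipping Y the toolpath is (232.65,121.32) → (29.45,48.37).

Shape 2 is a line segment drawn with `<polyline>`. Its stroke #000000 means score at S471, F1530. After flipping Y the toolpath is (76.83,85.76) → (243.86,10.87).

Shape 3 is a quadratic bezier drawn with `<path>`. Its stroke #000000 means score at S471, F1530. After flipping Y the toolpath is (305.69,93.97) → (307.44,76.75) → (308.85,64.98) → (309.93,58.67) → (310.68,57.82) → (311.10,62.42).

Shape 4 is a rectangle drawn with `<rect>`. Its stroke #000000 means score at S471, F1530. After flipping Y the toolpath is (125.58,163.97) → (162.55,163.97) → (162.55,151.44) → (125.58,151.44) → (125.58,163.97), returning to the start.

Shape 5 is a circle drawn with `<circle>`. Its stroke #000000 means score at S471, F1530. After flipping Y the toolpath is (201.22,115.85) → (191.40,146.09) → (165.68,164.77) → (133.88,164.77) → (108.16,146.09) → (98.34,115.85) → (108.16,85.61) → (133.88,66.93) → (165.68,66.93) → (191.40,85.61) → (201.22,115.85), returning to the start.

Shape 6 is a quadratic bezier drawn with `<path>`. Its stroke #000000 means score at S471, F1530. After flipping Y the toolpath is (113.72,153.37) → (100.52,142.04) → (90.96,126.76) → (85.03,107.52) → (82.75,84.32) → (84.10,57.16).

G21
G90
G0 X232.65 Y121.32
M3 S471
G01 X29.45 Y48.37 F1530
M5
G0 X76.83 Y85.76
M3 S471
G01 X243.86 Y10.87 F1530
M5
G0 X305.69 Y93.97
M3 S471
G01 X307.44 Y76.75 F1530
G01 X308.85 Y64.98
G01 X309.93 Y58.67
G01 X310.68 Y57.82
G01 X311.10 Y62.42
M5
G0 X125.58 Y163.97
M3 S471
G01 X162.55 Y163.97 F1530
G01 X162.55 Y151.44
G01 X125.58 Y151.44
G01 X125.58 Y163.97
M5
G0 X201.22 Y115.85
M3 S471
G01 X191.40 Y146.09 F1530
G01 X165.68 Y164.77
G01 X133.88 Y164.77
G01 X108.16 Y146.09
G01 X98.34 Y115.85
G01 X108.16 Y85.61
G01 X133.88 Y66.93
G01 X165.68 Y66.93
G01 X191.40 Y85.61
G01 X201.22 Y115.85
M5
G0 X113.72 Y153.37
M3 S471
G01 X100.52 Y142.04 F1530
G01 X90.96 Y126.76
G01 X85.03 Y107.52
G01 X82.75 Y84.32
G01 X84.10 Y57.16
M5
G0 X0.00 Y0.00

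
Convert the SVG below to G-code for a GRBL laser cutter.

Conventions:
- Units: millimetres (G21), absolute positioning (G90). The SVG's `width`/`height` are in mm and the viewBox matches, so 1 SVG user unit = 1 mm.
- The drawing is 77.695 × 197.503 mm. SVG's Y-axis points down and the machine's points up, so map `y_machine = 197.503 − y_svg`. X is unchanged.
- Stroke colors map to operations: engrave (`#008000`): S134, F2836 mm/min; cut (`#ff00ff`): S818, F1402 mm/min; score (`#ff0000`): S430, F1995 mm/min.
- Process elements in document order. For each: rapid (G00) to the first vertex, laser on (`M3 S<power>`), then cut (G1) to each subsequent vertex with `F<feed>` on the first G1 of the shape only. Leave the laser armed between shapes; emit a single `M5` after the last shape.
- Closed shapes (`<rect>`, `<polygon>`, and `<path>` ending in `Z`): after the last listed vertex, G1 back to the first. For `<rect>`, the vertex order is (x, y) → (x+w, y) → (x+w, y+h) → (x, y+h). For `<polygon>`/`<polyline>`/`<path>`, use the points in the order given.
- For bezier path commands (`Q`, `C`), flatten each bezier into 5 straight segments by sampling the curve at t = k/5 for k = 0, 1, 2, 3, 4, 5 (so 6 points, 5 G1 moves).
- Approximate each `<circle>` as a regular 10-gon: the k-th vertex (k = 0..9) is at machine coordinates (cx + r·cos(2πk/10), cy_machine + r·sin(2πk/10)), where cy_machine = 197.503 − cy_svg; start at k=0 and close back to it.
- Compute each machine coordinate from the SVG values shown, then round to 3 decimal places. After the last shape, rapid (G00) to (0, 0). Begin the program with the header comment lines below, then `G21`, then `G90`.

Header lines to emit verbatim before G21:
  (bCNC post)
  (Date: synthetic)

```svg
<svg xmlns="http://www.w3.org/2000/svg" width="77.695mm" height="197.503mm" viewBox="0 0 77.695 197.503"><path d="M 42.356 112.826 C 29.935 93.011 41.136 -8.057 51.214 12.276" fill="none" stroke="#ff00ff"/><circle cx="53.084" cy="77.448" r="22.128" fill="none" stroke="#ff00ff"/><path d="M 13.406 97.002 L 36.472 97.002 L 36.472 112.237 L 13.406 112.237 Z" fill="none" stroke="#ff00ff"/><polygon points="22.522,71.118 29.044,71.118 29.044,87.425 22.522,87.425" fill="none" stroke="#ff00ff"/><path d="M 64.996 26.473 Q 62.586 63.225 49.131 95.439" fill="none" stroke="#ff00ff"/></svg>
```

(bCNC post)
(Date: synthetic)
G21
G90
G00 X42.356 Y84.677
M3 S818
G1 X37.540 Y104.695 F1402
G1 X37.206 Y134.487
G1 X40.165 Y164.324
G1 X45.230 Y184.480
G1 X51.214 Y185.227
G00 X75.212 Y120.055
M3 S818
G1 X70.986 Y133.062 F1402
G1 X59.922 Y141.100
G1 X46.246 Y141.100
G1 X35.182 Y133.062
G1 X30.956 Y120.055
G1 X35.182 Y107.048
G1 X46.246 Y99.010
G1 X59.922 Y99.010
G1 X70.986 Y107.048
G1 X75.212 Y120.055
G00 X13.406 Y100.501
M3 S818
G1 X36.472 Y100.501 F1402
G1 X36.472 Y85.266
G1 X13.406 Y85.266
G1 X13.406 Y100.501
G00 X22.522 Y126.385
M3 S818
G1 X29.044 Y126.385 F1402
G1 X29.044 Y110.078
G1 X22.522 Y110.078
G1 X22.522 Y126.385
G00 X64.996 Y171.030
M3 S818
G1 X63.590 Y156.511 F1402
G1 X61.301 Y142.354
G1 X58.128 Y128.561
G1 X54.071 Y115.131
G1 X49.131 Y102.064
M5
G00 X0.000 Y0.000

Since the viewBox matches the mm dimensions, user units are millimetres directly. The only transform is the Y-flip y_m = 197.503 − y_svg.

Shape 1 is a cubic bezier drawn with `<path>`. Its stroke #ff00ff means cut at S818, F1402. After flipping Y the toolpath is (42.356,84.677) → (37.540,104.695) → (37.206,134.487) → (40.165,164.324) → (45.230,184.480) → (51.214,185.227).

Shape 2 is a circle drawn with `<circle>`. Its stroke #ff00ff means cut at S818, F1402. After flipping Y the toolpath is (75.212,120.055) → (70.986,133.062) → (59.922,141.100) → (46.246,141.100) → (35.182,133.062) → (30.956,120.055) → (35.182,107.048) → (46.246,99.010) → (59.922,99.010) → (70.986,107.048) → (75.212,120.055), returning to the start.

Shape 3 is a rectangle drawn with `<path>`. Its stroke #ff00ff means cut at S818, F1402. After flipping Y the toolpath is (13.406,100.501) → (36.472,100.501) → (36.472,85.266) → (13.406,85.266) → (13.406,100.501), returning to the start.

Shape 4 is a rectangle drawn with `<polygon>`. Its stroke #ff00ff means cut at S818, F1402. After flipping Y the toolpath is (22.522,126.385) → (29.044,126.385) → (29.044,110.078) → (22.522,110.078) → (22.522,126.385), returning to the start.

Shape 5 is a quadratic bezier drawn with `<path>`. Its stroke #ff00ff means cut at S818, F1402. After flipping Y the toolpath is (64.996,171.030) → (63.590,156.511) → (61.301,142.354) → (58.128,128.561) → (54.071,115.131) → (49.131,102.064).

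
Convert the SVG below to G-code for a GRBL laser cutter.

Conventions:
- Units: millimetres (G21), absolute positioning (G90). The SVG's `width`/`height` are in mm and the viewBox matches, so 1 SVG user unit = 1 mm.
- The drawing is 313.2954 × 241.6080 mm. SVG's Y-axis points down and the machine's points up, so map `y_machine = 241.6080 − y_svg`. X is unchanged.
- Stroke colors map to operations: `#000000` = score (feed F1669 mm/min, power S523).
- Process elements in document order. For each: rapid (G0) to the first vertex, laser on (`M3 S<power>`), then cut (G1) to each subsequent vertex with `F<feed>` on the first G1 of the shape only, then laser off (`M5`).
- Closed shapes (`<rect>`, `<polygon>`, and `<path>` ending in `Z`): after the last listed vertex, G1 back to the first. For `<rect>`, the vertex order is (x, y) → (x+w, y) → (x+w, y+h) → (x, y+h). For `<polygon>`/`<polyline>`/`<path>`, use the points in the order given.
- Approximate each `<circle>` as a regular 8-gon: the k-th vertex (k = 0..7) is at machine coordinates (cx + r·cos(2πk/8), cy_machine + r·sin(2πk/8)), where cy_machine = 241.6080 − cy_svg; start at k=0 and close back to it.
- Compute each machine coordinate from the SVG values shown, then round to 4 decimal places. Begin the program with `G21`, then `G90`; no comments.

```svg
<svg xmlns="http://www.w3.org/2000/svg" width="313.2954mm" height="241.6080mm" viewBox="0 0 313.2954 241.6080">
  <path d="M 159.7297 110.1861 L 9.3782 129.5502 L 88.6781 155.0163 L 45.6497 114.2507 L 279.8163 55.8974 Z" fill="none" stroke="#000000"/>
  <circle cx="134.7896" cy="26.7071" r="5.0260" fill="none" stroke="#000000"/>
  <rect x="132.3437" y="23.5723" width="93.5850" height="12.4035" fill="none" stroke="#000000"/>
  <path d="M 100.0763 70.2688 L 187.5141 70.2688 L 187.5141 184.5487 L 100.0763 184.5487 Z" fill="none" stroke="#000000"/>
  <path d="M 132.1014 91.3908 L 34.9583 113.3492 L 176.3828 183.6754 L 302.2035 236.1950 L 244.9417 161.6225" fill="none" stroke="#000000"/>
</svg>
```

G21
G90
G0 X159.7297 Y131.4219
M3 S523
G1 X9.3782 Y112.0578 F1669
G1 X88.6781 Y86.5917
G1 X45.6497 Y127.3573
G1 X279.8163 Y185.7106
G1 X159.7297 Y131.4219
M5
G0 X139.8156 Y214.9009
M3 S523
G1 X138.3435 Y218.4548 F1669
G1 X134.7896 Y219.9269
G1 X131.2357 Y218.4548
G1 X129.7636 Y214.9009
G1 X131.2357 Y211.3470
G1 X134.7896 Y209.8749
G1 X138.3435 Y211.3470
G1 X139.8156 Y214.9009
M5
G0 X132.3437 Y218.0357
M3 S523
G1 X225.9287 Y218.0357 F1669
G1 X225.9287 Y205.6322
G1 X132.3437 Y205.6322
G1 X132.3437 Y218.0357
M5
G0 X100.0763 Y171.3392
M3 S523
G1 X187.5141 Y171.3392 F1669
G1 X187.5141 Y57.0593
G1 X100.0763 Y57.0593
G1 X100.0763 Y171.3392
M5
G0 X132.1014 Y150.2172
M3 S523
G1 X34.9583 Y128.2588 F1669
G1 X176.3828 Y57.9326
G1 X302.2035 Y5.4130
G1 X244.9417 Y79.9855
M5

viewBox `0 0 313.2954 241.6080` with mm width/height → 1 unit = 1 mm. Flip: y_m = 241.6080 − y_svg.

**Shape 1** — `<path>` closed polygon, stroke `#000000` → score (S523, F1669). Machine vertices: (159.7297,131.4219) → (9.3782,112.0578) → (88.6781,86.5917) → (45.6497,127.3573) → (279.8163,185.7106) → (159.7297,131.4219). Closed: final G1 returns to the first vertex.

**Shape 2** — `<circle>` circle, stroke `#000000` → score (S523, F1669). Machine vertices: (139.8156,214.9009) → (138.3435,218.4548) → (134.7896,219.9269) → (131.2357,218.4548) → (129.7636,214.9009) → (131.2357,211.3470) → (134.7896,209.8749) → (138.3435,211.3470) → (139.8156,214.9009). Closed: final G1 returns to the first vertex.

**Shape 3** — `<rect>` rectangle, stroke `#000000` → score (S523, F1669). Machine vertices: (132.3437,218.0357) → (225.9287,218.0357) → (225.9287,205.6322) → (132.3437,205.6322) → (132.3437,218.0357). Closed: final G1 returns to the first vertex.

**Shape 4** — `<path>` rectangle, stroke `#000000` → score (S523, F1669). Machine vertices: (100.0763,171.3392) → (187.5141,171.3392) → (187.5141,57.0593) → (100.0763,57.0593) → (100.0763,171.3392). Closed: final G1 returns to the first vertex.

**Shape 5** — `<path>` open polyline, stroke `#000000` → score (S523, F1669). Machine vertices: (132.1014,150.2172) → (34.9583,128.2588) → (176.3828,57.9326) → (302.2035,5.4130) → (244.9417,79.9855). Open path.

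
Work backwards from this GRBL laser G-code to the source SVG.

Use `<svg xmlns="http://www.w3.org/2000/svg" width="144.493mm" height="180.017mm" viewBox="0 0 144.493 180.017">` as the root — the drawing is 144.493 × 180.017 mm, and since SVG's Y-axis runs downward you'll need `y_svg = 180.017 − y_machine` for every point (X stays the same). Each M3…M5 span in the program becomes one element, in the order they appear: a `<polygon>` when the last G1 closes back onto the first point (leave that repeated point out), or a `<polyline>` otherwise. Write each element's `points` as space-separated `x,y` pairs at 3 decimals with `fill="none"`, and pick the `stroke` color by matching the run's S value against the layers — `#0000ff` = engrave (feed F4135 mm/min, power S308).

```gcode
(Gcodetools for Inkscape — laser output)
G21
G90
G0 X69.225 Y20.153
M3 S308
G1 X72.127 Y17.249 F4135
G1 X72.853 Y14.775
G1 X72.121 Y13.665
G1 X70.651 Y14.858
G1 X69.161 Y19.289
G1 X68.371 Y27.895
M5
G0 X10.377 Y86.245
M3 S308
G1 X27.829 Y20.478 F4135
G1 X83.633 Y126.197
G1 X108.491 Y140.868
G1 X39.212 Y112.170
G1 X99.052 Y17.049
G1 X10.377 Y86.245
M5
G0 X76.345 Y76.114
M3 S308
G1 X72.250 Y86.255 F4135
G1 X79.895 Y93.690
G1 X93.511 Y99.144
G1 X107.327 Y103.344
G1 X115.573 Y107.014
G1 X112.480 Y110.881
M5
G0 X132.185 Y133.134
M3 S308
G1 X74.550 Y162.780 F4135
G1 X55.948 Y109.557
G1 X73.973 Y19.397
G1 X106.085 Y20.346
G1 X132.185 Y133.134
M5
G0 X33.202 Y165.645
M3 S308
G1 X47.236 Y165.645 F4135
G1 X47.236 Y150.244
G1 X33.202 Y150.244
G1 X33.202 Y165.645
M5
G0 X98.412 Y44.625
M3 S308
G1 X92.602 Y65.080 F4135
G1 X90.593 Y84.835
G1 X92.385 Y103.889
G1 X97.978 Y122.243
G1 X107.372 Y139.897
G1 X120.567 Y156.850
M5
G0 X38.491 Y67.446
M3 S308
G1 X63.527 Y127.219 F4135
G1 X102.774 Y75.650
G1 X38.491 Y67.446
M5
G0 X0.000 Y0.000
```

y_svg = 180.017 − y_m. Every run uses S308, so all elements get stroke `#0000ff` (engrave).

[1] open run; points: 69.225,159.864 72.127,162.768 72.853,165.242 72.121,166.352 70.651,165.159 69.161,160.728 68.371,152.122

[2] closed run; points: 10.377,93.772 27.829,159.539 83.633,53.820 108.491,39.149 39.212,67.847 99.052,162.968

[3] open run; points: 76.345,103.903 72.250,93.762 79.895,86.327 93.511,80.873 107.327,76.673 115.573,73.003 112.480,69.136

[4] closed run; points: 132.185,46.883 74.550,17.237 55.948,70.460 73.973,160.620 106.085,159.671

[5] closed run; points: 33.202,14.372 47.236,14.372 47.236,29.773 33.202,29.773

[6] open run; points: 98.412,135.392 92.602,114.937 90.593,95.182 92.385,76.128 97.978,57.774 107.372,40.120 120.567,23.167

[7] closed run; points: 38.491,112.571 63.527,52.798 102.774,104.367

<svg xmlns="http://www.w3.org/2000/svg" width="144.493mm" height="180.017mm" viewBox="0 0 144.493 180.017">
  <polyline points="69.225,159.864 72.127,162.768 72.853,165.242 72.121,166.352 70.651,165.159 69.161,160.728 68.371,152.122" fill="none" stroke="#0000ff"/>
  <polygon points="10.377,93.772 27.829,159.539 83.633,53.820 108.491,39.149 39.212,67.847 99.052,162.968" fill="none" stroke="#0000ff"/>
  <polyline points="76.345,103.903 72.250,93.762 79.895,86.327 93.511,80.873 107.327,76.673 115.573,73.003 112.480,69.136" fill="none" stroke="#0000ff"/>
  <polygon points="132.185,46.883 74.550,17.237 55.948,70.460 73.973,160.620 106.085,159.671" fill="none" stroke="#0000ff"/>
  <polygon points="33.202,14.372 47.236,14.372 47.236,29.773 33.202,29.773" fill="none" stroke="#0000ff"/>
  <polyline points="98.412,135.392 92.602,114.937 90.593,95.182 92.385,76.128 97.978,57.774 107.372,40.120 120.567,23.167" fill="none" stroke="#0000ff"/>
  <polygon points="38.491,112.571 63.527,52.798 102.774,104.367" fill="none" stroke="#0000ff"/>
</svg>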